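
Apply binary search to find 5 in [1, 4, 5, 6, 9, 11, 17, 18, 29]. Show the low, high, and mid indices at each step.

Binary search for 5 in [1, 4, 5, 6, 9, 11, 17, 18, 29]:

lo=0, hi=8, mid=4, arr[mid]=9 -> 9 > 5, search left half
lo=0, hi=3, mid=1, arr[mid]=4 -> 4 < 5, search right half
lo=2, hi=3, mid=2, arr[mid]=5 -> Found target at index 2!

Binary search finds 5 at index 2 after 3 comparisons. The search repeatedly halves the search space by comparing with the middle element.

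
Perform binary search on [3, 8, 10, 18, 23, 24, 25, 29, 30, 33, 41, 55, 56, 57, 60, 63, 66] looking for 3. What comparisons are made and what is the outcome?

Binary search for 3 in [3, 8, 10, 18, 23, 24, 25, 29, 30, 33, 41, 55, 56, 57, 60, 63, 66]:

lo=0, hi=16, mid=8, arr[mid]=30 -> 30 > 3, search left half
lo=0, hi=7, mid=3, arr[mid]=18 -> 18 > 3, search left half
lo=0, hi=2, mid=1, arr[mid]=8 -> 8 > 3, search left half
lo=0, hi=0, mid=0, arr[mid]=3 -> Found target at index 0!

Binary search finds 3 at index 0 after 4 comparisons. The search repeatedly halves the search space by comparing with the middle element.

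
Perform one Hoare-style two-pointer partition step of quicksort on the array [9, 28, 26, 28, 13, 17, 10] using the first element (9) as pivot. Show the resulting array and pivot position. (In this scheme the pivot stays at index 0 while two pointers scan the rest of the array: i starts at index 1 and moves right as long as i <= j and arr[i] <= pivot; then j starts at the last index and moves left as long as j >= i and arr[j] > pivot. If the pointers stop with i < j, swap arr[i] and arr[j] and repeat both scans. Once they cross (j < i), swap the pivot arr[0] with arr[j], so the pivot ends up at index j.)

Hoare-style two-pointer partition with pivot = 9:

Initial array: [9, 28, 26, 28, 13, 17, 10]

Pointers start at i = 1, j = 6.
i ends at 1, j ends at 0: the pointers have crossed (j < i), so scanning stops.

j = 0, so swapping arr[0] with arr[j] leaves the pivot at position 0: [9, 28, 26, 28, 13, 17, 10]
Pivot position: 0

After partitioning with pivot 9, the array becomes [9, 28, 26, 28, 13, 17, 10]. The pivot is placed at index 0. All elements to the left of the pivot are <= 9, and all elements to the right are > 9.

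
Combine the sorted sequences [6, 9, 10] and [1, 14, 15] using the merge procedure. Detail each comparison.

Merging process:

Compare 6 vs 1: take 1 from right. Merged: [1]
Compare 6 vs 14: take 6 from left. Merged: [1, 6]
Compare 9 vs 14: take 9 from left. Merged: [1, 6, 9]
Compare 10 vs 14: take 10 from left. Merged: [1, 6, 9, 10]
Append remaining from right: [14, 15]. Merged: [1, 6, 9, 10, 14, 15]

Final merged array: [1, 6, 9, 10, 14, 15]
Total comparisons: 4

The merged array is [1, 6, 9, 10, 14, 15], requiring 4 comparisons. The merge step runs in O(n) time where n is the total number of elements.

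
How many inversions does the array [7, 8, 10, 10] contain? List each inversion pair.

Finding inversions in [7, 8, 10, 10]:


Total inversions: 0

The array has 0 inversions. It is already sorted.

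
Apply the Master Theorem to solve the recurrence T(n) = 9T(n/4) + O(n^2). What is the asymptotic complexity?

Master Theorem for T(n) = 9T(n/4) + O(n^2):

a = 9, b = 4, c = 2
log_b(a) = log_4(9) = 1.5850

Case 3: c = 2 > log_4(9) = 1.5850
T(n) = O(n^2) = O(n^2)

For T(n) = 9T(n/4) + O(n^2): log_4(9) = 1.5850. This is Case 3 of the Master Theorem (c > log_b(a), work dominated by root), giving O(n^2).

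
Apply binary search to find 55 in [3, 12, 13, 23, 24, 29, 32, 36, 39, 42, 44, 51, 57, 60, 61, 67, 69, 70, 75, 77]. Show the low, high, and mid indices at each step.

Binary search for 55 in [3, 12, 13, 23, 24, 29, 32, 36, 39, 42, 44, 51, 57, 60, 61, 67, 69, 70, 75, 77]:

lo=0, hi=19, mid=9, arr[mid]=42 -> 42 < 55, search right half
lo=10, hi=19, mid=14, arr[mid]=61 -> 61 > 55, search left half
lo=10, hi=13, mid=11, arr[mid]=51 -> 51 < 55, search right half
lo=12, hi=13, mid=12, arr[mid]=57 -> 57 > 55, search left half
lo=12 > hi=11, target 55 not found

Binary search determines that 55 is not in the array after 4 comparisons. The search space was exhausted without finding the target.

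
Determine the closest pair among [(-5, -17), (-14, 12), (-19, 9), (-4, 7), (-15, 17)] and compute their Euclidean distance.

Computing all pairwise distances among 5 points:

d((-5, -17), (-14, 12)) = 30.3645
d((-5, -17), (-19, 9)) = 29.5296
d((-5, -17), (-4, 7)) = 24.0208
d((-5, -17), (-15, 17)) = 35.4401
d((-14, 12), (-19, 9)) = 5.831
d((-14, 12), (-4, 7)) = 11.1803
d((-14, 12), (-15, 17)) = 5.099 <-- minimum
d((-19, 9), (-4, 7)) = 15.1327
d((-19, 9), (-15, 17)) = 8.9443
d((-4, 7), (-15, 17)) = 14.8661

Closest pair: (-14, 12) and (-15, 17) with distance 5.099

The closest pair is (-14, 12) and (-15, 17) with Euclidean distance 5.099. For 5 points, brute-force pairwise comparison is shown above. For large n, the divide-and-conquer algorithm (sort by x, recurse on halves, check the dividing strip) achieves O(n log n).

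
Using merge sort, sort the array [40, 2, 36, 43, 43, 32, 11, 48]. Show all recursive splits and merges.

Merge sort trace:

Split: [40, 2, 36, 43, 43, 32, 11, 48] -> [40, 2, 36, 43] and [43, 32, 11, 48]
  Split: [40, 2, 36, 43] -> [40, 2] and [36, 43]
    Split: [40, 2] -> [40] and [2]
    Merge: [40] + [2] -> [2, 40]
    Split: [36, 43] -> [36] and [43]
    Merge: [36] + [43] -> [36, 43]
  Merge: [2, 40] + [36, 43] -> [2, 36, 40, 43]
  Split: [43, 32, 11, 48] -> [43, 32] and [11, 48]
    Split: [43, 32] -> [43] and [32]
    Merge: [43] + [32] -> [32, 43]
    Split: [11, 48] -> [11] and [48]
    Merge: [11] + [48] -> [11, 48]
  Merge: [32, 43] + [11, 48] -> [11, 32, 43, 48]
Merge: [2, 36, 40, 43] + [11, 32, 43, 48] -> [2, 11, 32, 36, 40, 43, 43, 48]

Final sorted array: [2, 11, 32, 36, 40, 43, 43, 48]

The merge sort proceeds by recursively splitting the array and merging sorted halves.
After all merges, the sorted array is [2, 11, 32, 36, 40, 43, 43, 48].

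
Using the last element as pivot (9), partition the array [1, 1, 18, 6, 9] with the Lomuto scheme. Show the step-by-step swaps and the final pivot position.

Lomuto partition with pivot = 9:

Initial array: [1, 1, 18, 6, 9]

arr[0]=1 <= 9: swap with position 0, array becomes [1, 1, 18, 6, 9]
arr[1]=1 <= 9: swap with position 1, array becomes [1, 1, 18, 6, 9]
arr[2]=18 > 9: no swap
arr[3]=6 <= 9: swap with position 2, array becomes [1, 1, 6, 18, 9]

Place pivot at position 3: [1, 1, 6, 9, 18]
Pivot position: 3

After partitioning with pivot 9, the array becomes [1, 1, 6, 9, 18]. The pivot is placed at index 3. All elements to the left of the pivot are <= 9, and all elements to the right are > 9.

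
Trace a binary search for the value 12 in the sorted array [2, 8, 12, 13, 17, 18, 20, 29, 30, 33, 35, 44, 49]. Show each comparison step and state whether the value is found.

Binary search for 12 in [2, 8, 12, 13, 17, 18, 20, 29, 30, 33, 35, 44, 49]:

lo=0, hi=12, mid=6, arr[mid]=20 -> 20 > 12, search left half
lo=0, hi=5, mid=2, arr[mid]=12 -> Found target at index 2!

Binary search finds 12 at index 2 after 2 comparisons. The search repeatedly halves the search space by comparing with the middle element.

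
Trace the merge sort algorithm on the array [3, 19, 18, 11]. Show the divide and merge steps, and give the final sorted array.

Merge sort trace:

Split: [3, 19, 18, 11] -> [3, 19] and [18, 11]
  Split: [3, 19] -> [3] and [19]
  Merge: [3] + [19] -> [3, 19]
  Split: [18, 11] -> [18] and [11]
  Merge: [18] + [11] -> [11, 18]
Merge: [3, 19] + [11, 18] -> [3, 11, 18, 19]

Final sorted array: [3, 11, 18, 19]

The merge sort proceeds by recursively splitting the array and merging sorted halves.
After all merges, the sorted array is [3, 11, 18, 19].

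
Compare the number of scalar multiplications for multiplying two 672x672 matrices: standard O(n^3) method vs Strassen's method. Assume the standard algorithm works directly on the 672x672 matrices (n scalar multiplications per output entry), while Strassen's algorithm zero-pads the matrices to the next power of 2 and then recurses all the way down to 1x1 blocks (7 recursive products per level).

Matrix multiplication for 672x672 matrices:

Strassen's algorithm requires power-of-2 dimensions. Pad 672x672 to 1024x1024 (next power of 2).

Standard algorithm: 672^3 = 303464448 multiplications
Strassen's algorithm: 7^(log2(1024)) = 7^10 = 282475249 multiplications
Savings: 303464448 - 282475249 = 20989199 multiplications

Standard: 303464448 multiplications (672^3). Strassen: 282475249 multiplications (7^10, after padding to 1024x1024). Strassen reduces 8 recursive multiplications to 7 at each level.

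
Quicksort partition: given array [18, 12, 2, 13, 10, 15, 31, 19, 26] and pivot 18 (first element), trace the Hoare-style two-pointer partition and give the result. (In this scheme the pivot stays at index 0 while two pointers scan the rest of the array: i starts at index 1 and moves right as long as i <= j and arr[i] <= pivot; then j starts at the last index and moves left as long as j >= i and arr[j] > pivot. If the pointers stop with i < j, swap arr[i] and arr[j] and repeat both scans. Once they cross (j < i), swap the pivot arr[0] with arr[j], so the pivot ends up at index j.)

Hoare-style two-pointer partition with pivot = 18:

Initial array: [18, 12, 2, 13, 10, 15, 31, 19, 26]

Pointers start at i = 1, j = 8.
i ends at 6, j ends at 5: the pointers have crossed (j < i), so scanning stops.

Swap pivot arr[0] with arr[5] to place pivot at position 5: [15, 12, 2, 13, 10, 18, 31, 19, 26]
Pivot position: 5

After partitioning with pivot 18, the array becomes [15, 12, 2, 13, 10, 18, 31, 19, 26]. The pivot is placed at index 5. All elements to the left of the pivot are <= 18, and all elements to the right are > 18.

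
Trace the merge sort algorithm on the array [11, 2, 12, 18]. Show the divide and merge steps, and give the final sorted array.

Merge sort trace:

Split: [11, 2, 12, 18] -> [11, 2] and [12, 18]
  Split: [11, 2] -> [11] and [2]
  Merge: [11] + [2] -> [2, 11]
  Split: [12, 18] -> [12] and [18]
  Merge: [12] + [18] -> [12, 18]
Merge: [2, 11] + [12, 18] -> [2, 11, 12, 18]

Final sorted array: [2, 11, 12, 18]

The merge sort proceeds by recursively splitting the array and merging sorted halves.
After all merges, the sorted array is [2, 11, 12, 18].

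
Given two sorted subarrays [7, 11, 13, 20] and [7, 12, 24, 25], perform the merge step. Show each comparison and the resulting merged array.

Merging process:

Compare 7 vs 7: take 7 from left. Merged: [7]
Compare 11 vs 7: take 7 from right. Merged: [7, 7]
Compare 11 vs 12: take 11 from left. Merged: [7, 7, 11]
Compare 13 vs 12: take 12 from right. Merged: [7, 7, 11, 12]
Compare 13 vs 24: take 13 from left. Merged: [7, 7, 11, 12, 13]
Compare 20 vs 24: take 20 from left. Merged: [7, 7, 11, 12, 13, 20]
Append remaining from right: [24, 25]. Merged: [7, 7, 11, 12, 13, 20, 24, 25]

Final merged array: [7, 7, 11, 12, 13, 20, 24, 25]
Total comparisons: 6

The merged array is [7, 7, 11, 12, 13, 20, 24, 25], requiring 6 comparisons. The merge step runs in O(n) time where n is the total number of elements.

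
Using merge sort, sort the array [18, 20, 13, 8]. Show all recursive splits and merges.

Merge sort trace:

Split: [18, 20, 13, 8] -> [18, 20] and [13, 8]
  Split: [18, 20] -> [18] and [20]
  Merge: [18] + [20] -> [18, 20]
  Split: [13, 8] -> [13] and [8]
  Merge: [13] + [8] -> [8, 13]
Merge: [18, 20] + [8, 13] -> [8, 13, 18, 20]

Final sorted array: [8, 13, 18, 20]

The merge sort proceeds by recursively splitting the array and merging sorted halves.
After all merges, the sorted array is [8, 13, 18, 20].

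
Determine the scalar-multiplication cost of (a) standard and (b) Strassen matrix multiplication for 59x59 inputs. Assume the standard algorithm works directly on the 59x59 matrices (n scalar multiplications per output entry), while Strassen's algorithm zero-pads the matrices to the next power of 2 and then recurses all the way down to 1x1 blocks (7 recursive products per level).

Matrix multiplication for 59x59 matrices:

Strassen's algorithm requires power-of-2 dimensions. Pad 59x59 to 64x64 (next power of 2).

Standard algorithm: 59^3 = 205379 multiplications
Strassen's algorithm: 7^(log2(64)) = 7^6 = 117649 multiplications
Savings: 205379 - 117649 = 87730 multiplications

Standard: 205379 multiplications (59^3). Strassen: 117649 multiplications (7^6, after padding to 64x64). Strassen reduces 8 recursive multiplications to 7 at each level.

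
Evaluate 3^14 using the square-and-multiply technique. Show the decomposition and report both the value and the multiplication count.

Computing 3^14 by squaring (build up from 3^1; each line after the first costs one multiplication):

3^1 = 3
3^2 = (3^1)^2 = 3^2 = 9
3^3 = 3 * 3^2 = 3 * 9 = 27
3^6 = (3^3)^2 = 27^2 = 729
3^7 = 3 * 3^6 = 3 * 729 = 2187
3^14 = (3^7)^2 = 2187^2 = 4782969

Result: 4782969
Multiplications needed: 5 (5 lines after 3^1)

3^14 = 4782969. Using exponentiation by squaring, this requires 5 multiplications. The key idea: if the exponent is even, square the half-power; if odd, multiply by the base once.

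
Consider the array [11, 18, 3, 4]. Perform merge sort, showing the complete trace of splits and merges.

Merge sort trace:

Split: [11, 18, 3, 4] -> [11, 18] and [3, 4]
  Split: [11, 18] -> [11] and [18]
  Merge: [11] + [18] -> [11, 18]
  Split: [3, 4] -> [3] and [4]
  Merge: [3] + [4] -> [3, 4]
Merge: [11, 18] + [3, 4] -> [3, 4, 11, 18]

Final sorted array: [3, 4, 11, 18]

The merge sort proceeds by recursively splitting the array and merging sorted halves.
After all merges, the sorted array is [3, 4, 11, 18].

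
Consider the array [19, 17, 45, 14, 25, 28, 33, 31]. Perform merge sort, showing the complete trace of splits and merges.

Merge sort trace:

Split: [19, 17, 45, 14, 25, 28, 33, 31] -> [19, 17, 45, 14] and [25, 28, 33, 31]
  Split: [19, 17, 45, 14] -> [19, 17] and [45, 14]
    Split: [19, 17] -> [19] and [17]
    Merge: [19] + [17] -> [17, 19]
    Split: [45, 14] -> [45] and [14]
    Merge: [45] + [14] -> [14, 45]
  Merge: [17, 19] + [14, 45] -> [14, 17, 19, 45]
  Split: [25, 28, 33, 31] -> [25, 28] and [33, 31]
    Split: [25, 28] -> [25] and [28]
    Merge: [25] + [28] -> [25, 28]
    Split: [33, 31] -> [33] and [31]
    Merge: [33] + [31] -> [31, 33]
  Merge: [25, 28] + [31, 33] -> [25, 28, 31, 33]
Merge: [14, 17, 19, 45] + [25, 28, 31, 33] -> [14, 17, 19, 25, 28, 31, 33, 45]

Final sorted array: [14, 17, 19, 25, 28, 31, 33, 45]

The merge sort proceeds by recursively splitting the array and merging sorted halves.
After all merges, the sorted array is [14, 17, 19, 25, 28, 31, 33, 45].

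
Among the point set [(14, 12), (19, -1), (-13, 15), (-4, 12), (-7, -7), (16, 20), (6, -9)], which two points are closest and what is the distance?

Computing all pairwise distances among 7 points:

d((14, 12), (19, -1)) = 13.9284
d((14, 12), (-13, 15)) = 27.1662
d((14, 12), (-4, 12)) = 18.0
d((14, 12), (-7, -7)) = 28.3196
d((14, 12), (16, 20)) = 8.2462 <-- minimum
d((14, 12), (6, -9)) = 22.4722
d((19, -1), (-13, 15)) = 35.7771
d((19, -1), (-4, 12)) = 26.4197
d((19, -1), (-7, -7)) = 26.6833
d((19, -1), (16, 20)) = 21.2132
d((19, -1), (6, -9)) = 15.2643
d((-13, 15), (-4, 12)) = 9.4868
d((-13, 15), (-7, -7)) = 22.8035
d((-13, 15), (16, 20)) = 29.4279
d((-13, 15), (6, -9)) = 30.6105
d((-4, 12), (-7, -7)) = 19.2354
d((-4, 12), (16, 20)) = 21.5407
d((-4, 12), (6, -9)) = 23.2594
d((-7, -7), (16, 20)) = 35.4683
d((-7, -7), (6, -9)) = 13.1529
d((16, 20), (6, -9)) = 30.6757

Closest pair: (14, 12) and (16, 20) with distance 8.2462

The closest pair is (14, 12) and (16, 20) with Euclidean distance 8.2462. For 7 points, brute-force pairwise comparison is shown above. For large n, the divide-and-conquer algorithm (sort by x, recurse on halves, check the dividing strip) achieves O(n log n).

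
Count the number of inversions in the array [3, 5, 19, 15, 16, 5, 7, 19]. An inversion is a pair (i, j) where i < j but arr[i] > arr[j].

Finding inversions in [3, 5, 19, 15, 16, 5, 7, 19]:

(2, 3): arr[2]=19 > arr[3]=15
(2, 4): arr[2]=19 > arr[4]=16
(2, 5): arr[2]=19 > arr[5]=5
(2, 6): arr[2]=19 > arr[6]=7
(3, 5): arr[3]=15 > arr[5]=5
(3, 6): arr[3]=15 > arr[6]=7
(4, 5): arr[4]=16 > arr[5]=5
(4, 6): arr[4]=16 > arr[6]=7

Total inversions: 8

The array has 8 inversion(s): (2,3), (2,4), (2,5), (2,6), (3,5), (3,6), (4,5), (4,6). Each pair (i,j) satisfies i < j and arr[i] > arr[j].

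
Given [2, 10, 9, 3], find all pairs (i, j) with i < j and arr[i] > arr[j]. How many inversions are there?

Finding inversions in [2, 10, 9, 3]:

(1, 2): arr[1]=10 > arr[2]=9
(1, 3): arr[1]=10 > arr[3]=3
(2, 3): arr[2]=9 > arr[3]=3

Total inversions: 3

The array has 3 inversion(s): (1,2), (1,3), (2,3). Each pair (i,j) satisfies i < j and arr[i] > arr[j].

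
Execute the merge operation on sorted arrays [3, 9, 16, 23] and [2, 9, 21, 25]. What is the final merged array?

Merging process:

Compare 3 vs 2: take 2 from right. Merged: [2]
Compare 3 vs 9: take 3 from left. Merged: [2, 3]
Compare 9 vs 9: take 9 from left. Merged: [2, 3, 9]
Compare 16 vs 9: take 9 from right. Merged: [2, 3, 9, 9]
Compare 16 vs 21: take 16 from left. Merged: [2, 3, 9, 9, 16]
Compare 23 vs 21: take 21 from right. Merged: [2, 3, 9, 9, 16, 21]
Compare 23 vs 25: take 23 from left. Merged: [2, 3, 9, 9, 16, 21, 23]
Append remaining from right: [25]. Merged: [2, 3, 9, 9, 16, 21, 23, 25]

Final merged array: [2, 3, 9, 9, 16, 21, 23, 25]
Total comparisons: 7

The merged array is [2, 3, 9, 9, 16, 21, 23, 25], requiring 7 comparisons. The merge step runs in O(n) time where n is the total number of elements.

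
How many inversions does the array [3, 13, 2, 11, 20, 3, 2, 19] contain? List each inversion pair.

Finding inversions in [3, 13, 2, 11, 20, 3, 2, 19]:

(0, 2): arr[0]=3 > arr[2]=2
(0, 6): arr[0]=3 > arr[6]=2
(1, 2): arr[1]=13 > arr[2]=2
(1, 3): arr[1]=13 > arr[3]=11
(1, 5): arr[1]=13 > arr[5]=3
(1, 6): arr[1]=13 > arr[6]=2
(3, 5): arr[3]=11 > arr[5]=3
(3, 6): arr[3]=11 > arr[6]=2
(4, 5): arr[4]=20 > arr[5]=3
(4, 6): arr[4]=20 > arr[6]=2
(4, 7): arr[4]=20 > arr[7]=19
(5, 6): arr[5]=3 > arr[6]=2

Total inversions: 12

The array has 12 inversion(s): (0,2), (0,6), (1,2), (1,3), (1,5), (1,6), (3,5), (3,6), (4,5), (4,6), (4,7), (5,6). Each pair (i,j) satisfies i < j and arr[i] > arr[j].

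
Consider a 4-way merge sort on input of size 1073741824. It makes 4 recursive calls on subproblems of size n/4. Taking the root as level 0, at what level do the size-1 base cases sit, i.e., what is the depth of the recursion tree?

For divide and conquer with division factor 4:

Problem sizes at each level:
Level 0: 1073741824
Level 1: 268435456
Level 2: 67108864
Level 3: 16777216
Level 4: 4194304
Level 5: 1048576
Level 6: 262144
Level 7: 65536
Level 8: 16384
Level 9: 4096
Level 10: 1024
Level 11: 256
Level 12: 64
Level 13: 16
Level 14: 4
Level 15: 1

The root is level 0 and the size-1 base case is level 15 (the tree spans levels 0 through 15, i.e. 16 levels counting the root), so the depth is the number of divisions: log_4(1073741824) = 15

The recursion tree depth is log_4(1073741824) = 15. At each level, the problem size is divided by 4, so it takes 15 divisions to reduce to a base case of size 1. The algorithm makes 4 recursive calls at each level.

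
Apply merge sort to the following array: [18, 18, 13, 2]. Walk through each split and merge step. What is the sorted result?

Merge sort trace:

Split: [18, 18, 13, 2] -> [18, 18] and [13, 2]
  Split: [18, 18] -> [18] and [18]
  Merge: [18] + [18] -> [18, 18]
  Split: [13, 2] -> [13] and [2]
  Merge: [13] + [2] -> [2, 13]
Merge: [18, 18] + [2, 13] -> [2, 13, 18, 18]

Final sorted array: [2, 13, 18, 18]

The merge sort proceeds by recursively splitting the array and merging sorted halves.
After all merges, the sorted array is [2, 13, 18, 18].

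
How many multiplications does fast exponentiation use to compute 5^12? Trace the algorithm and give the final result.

Computing 5^12 by squaring (build up from 5^1; each line after the first costs one multiplication):

5^1 = 5
5^2 = (5^1)^2 = 5^2 = 25
5^3 = 5 * 5^2 = 5 * 25 = 125
5^6 = (5^3)^2 = 125^2 = 15625
5^12 = (5^6)^2 = 15625^2 = 244140625

Result: 244140625
Multiplications needed: 4 (4 lines after 5^1)

5^12 = 244140625. Using exponentiation by squaring, this requires 4 multiplications. The key idea: if the exponent is even, square the half-power; if odd, multiply by the base once.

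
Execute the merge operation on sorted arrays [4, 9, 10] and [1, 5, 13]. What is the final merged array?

Merging process:

Compare 4 vs 1: take 1 from right. Merged: [1]
Compare 4 vs 5: take 4 from left. Merged: [1, 4]
Compare 9 vs 5: take 5 from right. Merged: [1, 4, 5]
Compare 9 vs 13: take 9 from left. Merged: [1, 4, 5, 9]
Compare 10 vs 13: take 10 from left. Merged: [1, 4, 5, 9, 10]
Append remaining from right: [13]. Merged: [1, 4, 5, 9, 10, 13]

Final merged array: [1, 4, 5, 9, 10, 13]
Total comparisons: 5

The merged array is [1, 4, 5, 9, 10, 13], requiring 5 comparisons. The merge step runs in O(n) time where n is the total number of elements.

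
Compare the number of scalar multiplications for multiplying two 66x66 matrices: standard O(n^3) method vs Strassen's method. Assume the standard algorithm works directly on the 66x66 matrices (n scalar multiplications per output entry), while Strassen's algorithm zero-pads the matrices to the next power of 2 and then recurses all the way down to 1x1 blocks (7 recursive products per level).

Matrix multiplication for 66x66 matrices:

Strassen's algorithm requires power-of-2 dimensions. Pad 66x66 to 128x128 (next power of 2).

Standard algorithm: 66^3 = 287496 multiplications
Strassen's algorithm: 7^(log2(128)) = 7^7 = 823543 multiplications
Difference: 287496 - 823543 = -536047 (Strassen uses MORE here due to padding overhead — for small or just-over-power-of-2 n, padding can outweigh the per-level savings)

Standard: 287496 multiplications (66^3). Strassen: 823543 multiplications (7^7, after padding to 128x128). Strassen reduces 8 recursive multiplications to 7 at each level.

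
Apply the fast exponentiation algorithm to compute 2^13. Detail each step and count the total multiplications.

Computing 2^13 by squaring (build up from 2^1; each line after the first costs one multiplication):

2^1 = 2
2^2 = (2^1)^2 = 2^2 = 4
2^3 = 2 * 2^2 = 2 * 4 = 8
2^6 = (2^3)^2 = 8^2 = 64
2^12 = (2^6)^2 = 64^2 = 4096
2^13 = 2 * 2^12 = 2 * 4096 = 8192

Result: 8192
Multiplications needed: 5 (5 lines after 2^1)

2^13 = 8192. Using exponentiation by squaring, this requires 5 multiplications. The key idea: if the exponent is even, square the half-power; if odd, multiply by the base once.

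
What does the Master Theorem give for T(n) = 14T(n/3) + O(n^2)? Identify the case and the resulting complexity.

Master Theorem for T(n) = 14T(n/3) + O(n^2):

a = 14, b = 3, c = 2
log_b(a) = log_3(14) = 2.4022

Case 1: c = 2 < log_3(14) = 2.4022
T(n) = O(n^(log_3 14))

For T(n) = 14T(n/3) + O(n^2): log_3(14) = 2.4022. This is Case 1 of the Master Theorem (c < log_b(a), work dominated by leaves), giving O(n^(log_3 14)).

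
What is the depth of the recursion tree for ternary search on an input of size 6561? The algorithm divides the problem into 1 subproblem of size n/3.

For divide and conquer with division factor 3:

Problem sizes at each level:
Level 0: 6561
Level 1: 2187
Level 2: 729
Level 3: 243
Level 4: 81
Level 5: 27
Level 6: 9
Level 7: 3
Level 8: 1

The root is level 0 and the size-1 base case is level 8 (the tree spans levels 0 through 8, i.e. 9 levels counting the root), so the depth is the number of divisions: log_3(6561) = 8

The recursion tree depth is log_3(6561) = 8. At each level, the problem size is divided by 3, so it takes 8 divisions to reduce to a base case of size 1. The algorithm makes 1 recursive call at each level.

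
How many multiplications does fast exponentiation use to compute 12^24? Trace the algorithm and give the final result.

Computing 12^24 by squaring (build up from 12^1; each line after the first costs one multiplication):

12^1 = 12
12^2 = (12^1)^2 = 12^2 = 144
12^3 = 12 * 12^2 = 12 * 144 = 1728
12^6 = (12^3)^2 = 1728^2 = 2985984
12^12 = (12^6)^2 = 2985984^2 = 8916100448256
12^24 = (12^12)^2 = 8916100448256^2 = 79496847203390844133441536

Result: 79496847203390844133441536
Multiplications needed: 5 (5 lines after 12^1)

12^24 = 79496847203390844133441536. Using exponentiation by squaring, this requires 5 multiplications. The key idea: if the exponent is even, square the half-power; if odd, multiply by the base once.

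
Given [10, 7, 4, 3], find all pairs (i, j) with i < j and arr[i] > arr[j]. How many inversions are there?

Finding inversions in [10, 7, 4, 3]:

(0, 1): arr[0]=10 > arr[1]=7
(0, 2): arr[0]=10 > arr[2]=4
(0, 3): arr[0]=10 > arr[3]=3
(1, 2): arr[1]=7 > arr[2]=4
(1, 3): arr[1]=7 > arr[3]=3
(2, 3): arr[2]=4 > arr[3]=3

Total inversions: 6

The array has 6 inversion(s): (0,1), (0,2), (0,3), (1,2), (1,3), (2,3). Each pair (i,j) satisfies i < j and arr[i] > arr[j].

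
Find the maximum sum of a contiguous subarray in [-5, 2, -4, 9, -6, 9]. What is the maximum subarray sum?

Using Kadane's algorithm on [-5, 2, -4, 9, -6, 9]:

Scanning through the array:
Position 1 (value 2): max_ending_here = 2, max_so_far = 2
Position 2 (value -4): max_ending_here = -2, max_so_far = 2
Position 3 (value 9): max_ending_here = 9, max_so_far = 9
Position 4 (value -6): max_ending_here = 3, max_so_far = 9
Position 5 (value 9): max_ending_here = 12, max_so_far = 12

Maximum subarray: [9, -6, 9]
Maximum sum: 12

The maximum subarray is [9, -6, 9] with sum 12. This subarray runs from index 3 to index 5.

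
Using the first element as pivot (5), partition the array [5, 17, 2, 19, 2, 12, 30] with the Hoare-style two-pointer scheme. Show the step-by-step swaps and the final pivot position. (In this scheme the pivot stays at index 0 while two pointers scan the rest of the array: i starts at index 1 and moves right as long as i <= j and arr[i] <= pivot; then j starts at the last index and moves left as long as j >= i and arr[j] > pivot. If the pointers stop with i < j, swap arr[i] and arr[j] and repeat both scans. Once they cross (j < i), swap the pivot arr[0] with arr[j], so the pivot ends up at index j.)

Hoare-style two-pointer partition with pivot = 5:

Initial array: [5, 17, 2, 19, 2, 12, 30]

Pointers start at i = 1, j = 6.
i stops at index 1 (arr[1]=17 > 5), j stops at index 4 (arr[4]=2 <= 5): swap arr[1] and arr[4], array becomes [5, 2, 2, 19, 17, 12, 30]
i ends at 3, j ends at 2: the pointers have crossed (j < i), so scanning stops.

Swap pivot arr[0] with arr[2] to place pivot at position 2: [2, 2, 5, 19, 17, 12, 30]
Pivot position: 2

After partitioning with pivot 5, the array becomes [2, 2, 5, 19, 17, 12, 30]. The pivot is placed at index 2. All elements to the left of the pivot are <= 5, and all elements to the right are > 5.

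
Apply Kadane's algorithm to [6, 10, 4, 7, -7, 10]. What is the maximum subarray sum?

Using Kadane's algorithm on [6, 10, 4, 7, -7, 10]:

Scanning through the array:
Position 1 (value 10): max_ending_here = 16, max_so_far = 16
Position 2 (value 4): max_ending_here = 20, max_so_far = 20
Position 3 (value 7): max_ending_here = 27, max_so_far = 27
Position 4 (value -7): max_ending_here = 20, max_so_far = 27
Position 5 (value 10): max_ending_here = 30, max_so_far = 30

Maximum subarray: [6, 10, 4, 7, -7, 10]
Maximum sum: 30

The maximum subarray is [6, 10, 4, 7, -7, 10] with sum 30. This subarray runs from index 0 to index 5.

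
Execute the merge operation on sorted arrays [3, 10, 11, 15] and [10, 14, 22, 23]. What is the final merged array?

Merging process:

Compare 3 vs 10: take 3 from left. Merged: [3]
Compare 10 vs 10: take 10 from left. Merged: [3, 10]
Compare 11 vs 10: take 10 from right. Merged: [3, 10, 10]
Compare 11 vs 14: take 11 from left. Merged: [3, 10, 10, 11]
Compare 15 vs 14: take 14 from right. Merged: [3, 10, 10, 11, 14]
Compare 15 vs 22: take 15 from left. Merged: [3, 10, 10, 11, 14, 15]
Append remaining from right: [22, 23]. Merged: [3, 10, 10, 11, 14, 15, 22, 23]

Final merged array: [3, 10, 10, 11, 14, 15, 22, 23]
Total comparisons: 6

The merged array is [3, 10, 10, 11, 14, 15, 22, 23], requiring 6 comparisons. The merge step runs in O(n) time where n is the total number of elements.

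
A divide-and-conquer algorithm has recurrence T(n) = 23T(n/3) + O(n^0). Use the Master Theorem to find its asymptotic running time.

Master Theorem for T(n) = 23T(n/3) + O(n^0):

a = 23, b = 3, c = 0
log_b(a) = log_3(23) = 2.8540

Case 1: c = 0 < log_3(23) = 2.8540
T(n) = O(n^(log_3 23))

For T(n) = 23T(n/3) + O(n^0): log_3(23) = 2.8540. This is Case 1 of the Master Theorem (c < log_b(a), work dominated by leaves), giving O(n^(log_3 23)).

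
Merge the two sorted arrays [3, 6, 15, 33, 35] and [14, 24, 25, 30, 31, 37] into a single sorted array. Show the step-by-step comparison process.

Merging process:

Compare 3 vs 14: take 3 from left. Merged: [3]
Compare 6 vs 14: take 6 from left. Merged: [3, 6]
Compare 15 vs 14: take 14 from right. Merged: [3, 6, 14]
Compare 15 vs 24: take 15 from left. Merged: [3, 6, 14, 15]
Compare 33 vs 24: take 24 from right. Merged: [3, 6, 14, 15, 24]
Compare 33 vs 25: take 25 from right. Merged: [3, 6, 14, 15, 24, 25]
Compare 33 vs 30: take 30 from right. Merged: [3, 6, 14, 15, 24, 25, 30]
Compare 33 vs 31: take 31 from right. Merged: [3, 6, 14, 15, 24, 25, 30, 31]
Compare 33 vs 37: take 33 from left. Merged: [3, 6, 14, 15, 24, 25, 30, 31, 33]
Compare 35 vs 37: take 35 from left. Merged: [3, 6, 14, 15, 24, 25, 30, 31, 33, 35]
Append remaining from right: [37]. Merged: [3, 6, 14, 15, 24, 25, 30, 31, 33, 35, 37]

Final merged array: [3, 6, 14, 15, 24, 25, 30, 31, 33, 35, 37]
Total comparisons: 10

The merged array is [3, 6, 14, 15, 24, 25, 30, 31, 33, 35, 37], requiring 10 comparisons. The merge step runs in O(n) time where n is the total number of elements.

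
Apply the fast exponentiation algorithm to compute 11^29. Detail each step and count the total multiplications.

Computing 11^29 by squaring (build up from 11^1; each line after the first costs one multiplication):

11^1 = 11
11^2 = (11^1)^2 = 11^2 = 121
11^3 = 11 * 11^2 = 11 * 121 = 1331
11^6 = (11^3)^2 = 1331^2 = 1771561
11^7 = 11 * 11^6 = 11 * 1771561 = 19487171
11^14 = (11^7)^2 = 19487171^2 = 379749833583241
11^28 = (11^14)^2 = 379749833583241^2 = 144209936106499234037676064081
11^29 = 11 * 11^28 = 11 * 144209936106499234037676064081 = 1586309297171491574414436704891

Result: 1586309297171491574414436704891
Multiplications needed: 7 (7 lines after 11^1)

11^29 = 1586309297171491574414436704891. Using exponentiation by squaring, this requires 7 multiplications. The key idea: if the exponent is even, square the half-power; if odd, multiply by the base once.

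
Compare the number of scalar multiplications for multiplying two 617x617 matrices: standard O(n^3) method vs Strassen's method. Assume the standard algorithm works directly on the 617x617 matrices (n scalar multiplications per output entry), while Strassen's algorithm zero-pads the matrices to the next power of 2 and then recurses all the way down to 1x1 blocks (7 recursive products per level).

Matrix multiplication for 617x617 matrices:

Strassen's algorithm requires power-of-2 dimensions. Pad 617x617 to 1024x1024 (next power of 2).

Standard algorithm: 617^3 = 234885113 multiplications
Strassen's algorithm: 7^(log2(1024)) = 7^10 = 282475249 multiplications
Difference: 234885113 - 282475249 = -47590136 (Strassen uses MORE here due to padding overhead — for small or just-over-power-of-2 n, padding can outweigh the per-level savings)

Standard: 234885113 multiplications (617^3). Strassen: 282475249 multiplications (7^10, after padding to 1024x1024). Strassen reduces 8 recursive multiplications to 7 at each level.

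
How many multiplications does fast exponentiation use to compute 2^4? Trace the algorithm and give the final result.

Computing 2^4 by squaring (build up from 2^1; each line after the first costs one multiplication):

2^1 = 2
2^2 = (2^1)^2 = 2^2 = 4
2^4 = (2^2)^2 = 4^2 = 16

Result: 16
Multiplications needed: 2 (2 lines after 2^1)

2^4 = 16. Using exponentiation by squaring, this requires 2 multiplications. The key idea: if the exponent is even, square the half-power; if odd, multiply by the base once.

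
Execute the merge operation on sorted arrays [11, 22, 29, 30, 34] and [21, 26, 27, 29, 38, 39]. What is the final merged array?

Merging process:

Compare 11 vs 21: take 11 from left. Merged: [11]
Compare 22 vs 21: take 21 from right. Merged: [11, 21]
Compare 22 vs 26: take 22 from left. Merged: [11, 21, 22]
Compare 29 vs 26: take 26 from right. Merged: [11, 21, 22, 26]
Compare 29 vs 27: take 27 from right. Merged: [11, 21, 22, 26, 27]
Compare 29 vs 29: take 29 from left. Merged: [11, 21, 22, 26, 27, 29]
Compare 30 vs 29: take 29 from right. Merged: [11, 21, 22, 26, 27, 29, 29]
Compare 30 vs 38: take 30 from left. Merged: [11, 21, 22, 26, 27, 29, 29, 30]
Compare 34 vs 38: take 34 from left. Merged: [11, 21, 22, 26, 27, 29, 29, 30, 34]
Append remaining from right: [38, 39]. Merged: [11, 21, 22, 26, 27, 29, 29, 30, 34, 38, 39]

Final merged array: [11, 21, 22, 26, 27, 29, 29, 30, 34, 38, 39]
Total comparisons: 9

The merged array is [11, 21, 22, 26, 27, 29, 29, 30, 34, 38, 39], requiring 9 comparisons. The merge step runs in O(n) time where n is the total number of elements.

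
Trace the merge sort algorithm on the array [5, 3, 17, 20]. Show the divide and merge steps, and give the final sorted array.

Merge sort trace:

Split: [5, 3, 17, 20] -> [5, 3] and [17, 20]
  Split: [5, 3] -> [5] and [3]
  Merge: [5] + [3] -> [3, 5]
  Split: [17, 20] -> [17] and [20]
  Merge: [17] + [20] -> [17, 20]
Merge: [3, 5] + [17, 20] -> [3, 5, 17, 20]

Final sorted array: [3, 5, 17, 20]

The merge sort proceeds by recursively splitting the array and merging sorted halves.
After all merges, the sorted array is [3, 5, 17, 20].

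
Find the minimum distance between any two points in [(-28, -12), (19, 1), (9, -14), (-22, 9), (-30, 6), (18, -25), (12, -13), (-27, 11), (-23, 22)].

Computing all pairwise distances among 9 points:

d((-28, -12), (19, 1)) = 48.7647
d((-28, -12), (9, -14)) = 37.054
d((-28, -12), (-22, 9)) = 21.8403
d((-28, -12), (-30, 6)) = 18.1108
d((-28, -12), (18, -25)) = 47.8017
d((-28, -12), (12, -13)) = 40.0125
d((-28, -12), (-27, 11)) = 23.0217
d((-28, -12), (-23, 22)) = 34.3657
d((19, 1), (9, -14)) = 18.0278
d((19, 1), (-22, 9)) = 41.7732
d((19, 1), (-30, 6)) = 49.2544
d((19, 1), (18, -25)) = 26.0192
d((19, 1), (12, -13)) = 15.6525
d((19, 1), (-27, 11)) = 47.0744
d((19, 1), (-23, 22)) = 46.9574
d((9, -14), (-22, 9)) = 38.6005
d((9, -14), (-30, 6)) = 43.8292
d((9, -14), (18, -25)) = 14.2127
d((9, -14), (12, -13)) = 3.1623 <-- minimum
d((9, -14), (-27, 11)) = 43.8292
d((9, -14), (-23, 22)) = 48.1664
d((-22, 9), (-30, 6)) = 8.544
d((-22, 9), (18, -25)) = 52.4976
d((-22, 9), (12, -13)) = 40.4969
d((-22, 9), (-27, 11)) = 5.3852
d((-22, 9), (-23, 22)) = 13.0384
d((-30, 6), (18, -25)) = 57.1402
d((-30, 6), (12, -13)) = 46.0977
d((-30, 6), (-27, 11)) = 5.831
d((-30, 6), (-23, 22)) = 17.4642
d((18, -25), (12, -13)) = 13.4164
d((18, -25), (-27, 11)) = 57.6281
d((18, -25), (-23, 22)) = 62.3699
d((12, -13), (-27, 11)) = 45.793
d((12, -13), (-23, 22)) = 49.4975
d((-27, 11), (-23, 22)) = 11.7047

Closest pair: (9, -14) and (12, -13) with distance 3.1623

The closest pair is (9, -14) and (12, -13) with Euclidean distance 3.1623. For 9 points, brute-force pairwise comparison is shown above. For large n, the divide-and-conquer algorithm (sort by x, recurse on halves, check the dividing strip) achieves O(n log n).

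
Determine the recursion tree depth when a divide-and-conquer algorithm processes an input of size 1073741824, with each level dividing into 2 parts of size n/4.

For divide and conquer with division factor 4:

Problem sizes at each level:
Level 0: 1073741824
Level 1: 268435456
Level 2: 67108864
Level 3: 16777216
Level 4: 4194304
Level 5: 1048576
Level 6: 262144
Level 7: 65536
Level 8: 16384
Level 9: 4096
Level 10: 1024
Level 11: 256
Level 12: 64
Level 13: 16
Level 14: 4
Level 15: 1

The root is level 0 and the size-1 base case is level 15 (the tree spans levels 0 through 15, i.e. 16 levels counting the root), so the depth is the number of divisions: log_4(1073741824) = 15

The recursion tree depth is log_4(1073741824) = 15. At each level, the problem size is divided by 4, so it takes 15 divisions to reduce to a base case of size 1. The algorithm makes 2 recursive calls at each level.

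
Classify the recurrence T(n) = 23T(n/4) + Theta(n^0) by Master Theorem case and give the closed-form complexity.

Master Theorem for T(n) = 23T(n/4) + O(n^0):

a = 23, b = 4, c = 0
log_b(a) = log_4(23) = 2.2618

Case 1: c = 0 < log_4(23) = 2.2618
T(n) = O(n^(log_4 23))

For T(n) = 23T(n/4) + O(n^0): log_4(23) = 2.2618. This is Case 1 of the Master Theorem (c < log_b(a), work dominated by leaves), giving O(n^(log_4 23)).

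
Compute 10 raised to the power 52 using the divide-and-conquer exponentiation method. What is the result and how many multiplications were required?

Computing 10^52 by squaring (build up from 10^1; each line after the first costs one multiplication):

10^1 = 10
10^2 = (10^1)^2 = 10^2 = 100
10^3 = 10 * 10^2 = 10 * 100 = 1000
10^6 = (10^3)^2 = 1000^2 = 1000000
10^12 = (10^6)^2 = 1000000^2 = 1000000000000
10^13 = 10 * 10^12 = 10 * 1000000000000 = 10000000000000
10^26 = (10^13)^2 = 10000000000000^2 = 100000000000000000000000000
10^52 = (10^26)^2 = 100000000000000000000000000^2 = 10000000000000000000000000000000000000000000000000000

Result: 10000000000000000000000000000000000000000000000000000
Multiplications needed: 7 (7 lines after 10^1)

10^52 = 10000000000000000000000000000000000000000000000000000. Using exponentiation by squaring, this requires 7 multiplications. The key idea: if the exponent is even, square the half-power; if odd, multiply by the base once.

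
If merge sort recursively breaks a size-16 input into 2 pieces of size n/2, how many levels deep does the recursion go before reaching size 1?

For divide and conquer with division factor 2:

Problem sizes at each level:
Level 0: 16
Level 1: 8
Level 2: 4
Level 3: 2
Level 4: 1

The root is level 0 and the size-1 base case is level 4 (the tree spans levels 0 through 4, i.e. 5 levels counting the root), so the depth is the number of divisions: log_2(16) = 4

The recursion tree depth is log_2(16) = 4. At each level, the problem size is divided by 2, so it takes 4 divisions to reduce to a base case of size 1. The algorithm makes 2 recursive calls at each level.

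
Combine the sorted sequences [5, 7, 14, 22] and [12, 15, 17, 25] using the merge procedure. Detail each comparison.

Merging process:

Compare 5 vs 12: take 5 from left. Merged: [5]
Compare 7 vs 12: take 7 from left. Merged: [5, 7]
Compare 14 vs 12: take 12 from right. Merged: [5, 7, 12]
Compare 14 vs 15: take 14 from left. Merged: [5, 7, 12, 14]
Compare 22 vs 15: take 15 from right. Merged: [5, 7, 12, 14, 15]
Compare 22 vs 17: take 17 from right. Merged: [5, 7, 12, 14, 15, 17]
Compare 22 vs 25: take 22 from left. Merged: [5, 7, 12, 14, 15, 17, 22]
Append remaining from right: [25]. Merged: [5, 7, 12, 14, 15, 17, 22, 25]

Final merged array: [5, 7, 12, 14, 15, 17, 22, 25]
Total comparisons: 7

The merged array is [5, 7, 12, 14, 15, 17, 22, 25], requiring 7 comparisons. The merge step runs in O(n) time where n is the total number of elements.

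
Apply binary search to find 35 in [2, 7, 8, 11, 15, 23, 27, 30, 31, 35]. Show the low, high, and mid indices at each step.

Binary search for 35 in [2, 7, 8, 11, 15, 23, 27, 30, 31, 35]:

lo=0, hi=9, mid=4, arr[mid]=15 -> 15 < 35, search right half
lo=5, hi=9, mid=7, arr[mid]=30 -> 30 < 35, search right half
lo=8, hi=9, mid=8, arr[mid]=31 -> 31 < 35, search right half
lo=9, hi=9, mid=9, arr[mid]=35 -> Found target at index 9!

Binary search finds 35 at index 9 after 4 comparisons. The search repeatedly halves the search space by comparing with the middle element.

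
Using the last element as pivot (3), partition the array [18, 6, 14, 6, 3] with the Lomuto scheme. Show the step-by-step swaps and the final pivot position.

Lomuto partition with pivot = 3:

Initial array: [18, 6, 14, 6, 3]

arr[0]=18 > 3: no swap
arr[1]=6 > 3: no swap
arr[2]=14 > 3: no swap
arr[3]=6 > 3: no swap

Place pivot at position 0: [3, 6, 14, 6, 18]
Pivot position: 0

After partitioning with pivot 3, the array becomes [3, 6, 14, 6, 18]. The pivot is placed at index 0. All elements to the left of the pivot are <= 3, and all elements to the right are > 3.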